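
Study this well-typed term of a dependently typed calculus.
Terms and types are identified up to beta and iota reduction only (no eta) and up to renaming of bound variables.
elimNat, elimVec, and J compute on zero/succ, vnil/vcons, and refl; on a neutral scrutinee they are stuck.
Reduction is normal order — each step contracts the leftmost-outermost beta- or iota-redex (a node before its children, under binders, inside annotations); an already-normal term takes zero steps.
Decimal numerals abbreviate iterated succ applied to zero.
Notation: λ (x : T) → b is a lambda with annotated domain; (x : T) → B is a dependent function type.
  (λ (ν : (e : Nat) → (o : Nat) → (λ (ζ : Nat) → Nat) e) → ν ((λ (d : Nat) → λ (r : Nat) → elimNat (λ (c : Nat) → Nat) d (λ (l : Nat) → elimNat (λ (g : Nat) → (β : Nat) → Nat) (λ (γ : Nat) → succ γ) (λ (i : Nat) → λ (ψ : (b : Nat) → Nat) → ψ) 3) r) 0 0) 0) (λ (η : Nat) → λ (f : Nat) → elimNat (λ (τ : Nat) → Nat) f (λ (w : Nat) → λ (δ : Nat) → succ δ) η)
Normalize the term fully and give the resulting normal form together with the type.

resulting normal form:
  0
type:
  Nat


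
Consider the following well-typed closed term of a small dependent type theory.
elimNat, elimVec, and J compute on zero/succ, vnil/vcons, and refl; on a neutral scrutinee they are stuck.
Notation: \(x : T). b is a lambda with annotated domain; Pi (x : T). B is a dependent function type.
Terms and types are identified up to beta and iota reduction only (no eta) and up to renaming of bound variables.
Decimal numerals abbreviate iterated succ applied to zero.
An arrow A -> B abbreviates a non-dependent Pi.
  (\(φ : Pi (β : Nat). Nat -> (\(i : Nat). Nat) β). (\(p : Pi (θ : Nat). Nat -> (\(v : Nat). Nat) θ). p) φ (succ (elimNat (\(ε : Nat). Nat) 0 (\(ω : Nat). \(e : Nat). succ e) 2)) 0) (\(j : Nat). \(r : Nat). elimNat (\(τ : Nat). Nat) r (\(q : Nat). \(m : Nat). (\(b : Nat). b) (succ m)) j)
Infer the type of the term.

type:
  Nat


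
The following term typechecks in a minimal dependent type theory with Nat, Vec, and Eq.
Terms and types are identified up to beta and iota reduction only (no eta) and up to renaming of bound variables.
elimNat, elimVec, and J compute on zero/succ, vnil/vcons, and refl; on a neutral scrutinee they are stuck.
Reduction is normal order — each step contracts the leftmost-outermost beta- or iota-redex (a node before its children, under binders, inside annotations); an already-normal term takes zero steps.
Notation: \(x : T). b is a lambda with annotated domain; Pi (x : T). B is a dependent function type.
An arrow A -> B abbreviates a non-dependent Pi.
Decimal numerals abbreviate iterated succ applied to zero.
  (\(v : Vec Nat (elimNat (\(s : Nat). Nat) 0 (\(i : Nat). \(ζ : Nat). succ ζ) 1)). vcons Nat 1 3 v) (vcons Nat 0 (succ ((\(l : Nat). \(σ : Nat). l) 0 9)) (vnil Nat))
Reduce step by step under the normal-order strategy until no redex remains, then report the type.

normal-order reduction sequence:
  (\(v : Vec Nat (elimNat (\(s : Nat). Nat) 0 (\(i : Nat). \(ζ : Nat). succ ζ) 1)). vcons Nat 1 3 v) (vcons Nat 0 (succ ((\(l : Nat). \(σ : Nat). l) 0 9)) (vnil Nat))
  ~> vcons Nat 1 3 (vcons Nat 0 (succ ((\(v : Nat). \(s : Nat). v) 0 9)) (vnil Nat))
  ~> vcons Nat 1 3 (vcons Nat 0 (succ ((\(v : Nat). 0) 9)) (vnil Nat))
  ~> vcons Nat 1 3 (vcons Nat 0 1 (vnil Nat))
the term's type:
  Vec Nat 2


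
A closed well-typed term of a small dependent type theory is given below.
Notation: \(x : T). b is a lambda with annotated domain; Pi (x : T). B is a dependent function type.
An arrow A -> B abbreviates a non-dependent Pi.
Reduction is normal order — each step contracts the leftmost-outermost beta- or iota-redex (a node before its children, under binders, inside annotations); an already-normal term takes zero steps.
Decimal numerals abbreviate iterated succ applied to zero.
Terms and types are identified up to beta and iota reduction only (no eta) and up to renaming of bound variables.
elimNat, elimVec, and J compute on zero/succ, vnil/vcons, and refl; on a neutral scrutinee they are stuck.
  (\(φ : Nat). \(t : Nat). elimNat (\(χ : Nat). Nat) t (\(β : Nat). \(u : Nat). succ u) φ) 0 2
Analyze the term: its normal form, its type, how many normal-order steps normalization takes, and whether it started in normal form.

normal form:
  2
type:
  Nat
reduction steps (normal order): 3
term was already normal: no
first contracted redex: a beta-redex


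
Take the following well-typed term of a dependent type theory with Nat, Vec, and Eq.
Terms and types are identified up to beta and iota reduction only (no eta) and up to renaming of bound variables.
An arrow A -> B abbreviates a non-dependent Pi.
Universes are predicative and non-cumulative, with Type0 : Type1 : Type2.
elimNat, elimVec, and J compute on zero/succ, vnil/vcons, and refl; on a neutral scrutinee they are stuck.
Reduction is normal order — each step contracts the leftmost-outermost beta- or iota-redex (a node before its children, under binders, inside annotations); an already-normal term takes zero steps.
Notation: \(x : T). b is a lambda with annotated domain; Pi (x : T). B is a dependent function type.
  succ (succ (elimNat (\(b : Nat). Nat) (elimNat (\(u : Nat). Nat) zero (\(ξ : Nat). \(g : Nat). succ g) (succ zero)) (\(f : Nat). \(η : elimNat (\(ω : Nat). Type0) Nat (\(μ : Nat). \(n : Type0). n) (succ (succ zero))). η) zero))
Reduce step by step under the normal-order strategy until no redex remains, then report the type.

reduction (normal order):
  succ (succ (elimNat (\(b : Nat). Nat) (elimNat (\(u : Nat). Nat) zero (\(ξ : Nat). \(g : Nat). succ g) (succ zero)) (\(f : Nat). \(η : elimNat (\(ω : Nat). Type0) Nat (\(μ : Nat). \(n : Type0). n) (succ (succ zero))). η) zero))
  ~> succ (succ (elimNat (\(b : Nat). Nat) zero (\(u : Nat). \(ξ : Nat). succ ξ) (succ zero)))
  ~> succ (succ ((\(b : Nat). \(u : Nat). succ u) zero (elimNat (\(ξ : Nat). Nat) zero (\(g : Nat). \(f : Nat). succ f) zero)))
  ~> succ (succ ((\(b : Nat). succ b) (elimNat (\(u : Nat). Nat) zero (\(ξ : Nat). \(g : Nat). succ g) zero)))
  ~> succ (succ (succ (elimNat (\(b : Nat). Nat) zero (\(u : Nat). \(ξ : Nat). succ ξ) zero)))
  ~> succ (succ (succ zero))
inferred type:
  Nat


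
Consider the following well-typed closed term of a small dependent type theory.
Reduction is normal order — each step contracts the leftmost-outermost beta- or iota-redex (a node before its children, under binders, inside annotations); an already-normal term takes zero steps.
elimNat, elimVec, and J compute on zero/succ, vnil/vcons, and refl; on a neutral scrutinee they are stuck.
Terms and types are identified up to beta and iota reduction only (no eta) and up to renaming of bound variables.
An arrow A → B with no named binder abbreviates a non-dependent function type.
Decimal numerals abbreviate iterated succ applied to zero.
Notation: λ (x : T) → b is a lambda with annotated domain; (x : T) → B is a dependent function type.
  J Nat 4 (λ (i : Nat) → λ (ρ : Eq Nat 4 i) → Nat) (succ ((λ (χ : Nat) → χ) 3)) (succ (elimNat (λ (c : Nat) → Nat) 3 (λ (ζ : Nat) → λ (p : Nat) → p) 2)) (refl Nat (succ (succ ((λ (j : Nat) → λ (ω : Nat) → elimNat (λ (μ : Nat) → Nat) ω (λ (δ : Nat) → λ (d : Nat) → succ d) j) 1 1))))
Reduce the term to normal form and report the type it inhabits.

normal form:
  4
the term's type:
  Nat
observation: reduction starts at a J iota-redex, and 2 normal-order steps reach the normal form.


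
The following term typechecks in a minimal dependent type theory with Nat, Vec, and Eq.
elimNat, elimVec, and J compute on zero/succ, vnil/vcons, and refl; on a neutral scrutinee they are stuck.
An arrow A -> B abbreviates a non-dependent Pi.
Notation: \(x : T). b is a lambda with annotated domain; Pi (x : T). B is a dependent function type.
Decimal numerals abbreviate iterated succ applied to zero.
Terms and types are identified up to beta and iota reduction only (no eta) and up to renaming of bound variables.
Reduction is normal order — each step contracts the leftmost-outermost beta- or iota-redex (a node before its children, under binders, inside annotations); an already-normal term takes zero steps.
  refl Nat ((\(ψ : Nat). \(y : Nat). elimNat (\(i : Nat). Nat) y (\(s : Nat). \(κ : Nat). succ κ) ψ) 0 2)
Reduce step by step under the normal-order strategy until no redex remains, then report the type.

normal-order reduction sequence:
  refl Nat ((\(ψ : Nat). \(y : Nat). elimNat (\(i : Nat). Nat) y (\(s : Nat). \(κ : Nat). succ κ) ψ) 0 2)
  ~> refl Nat ((\(ψ : Nat). elimNat (\(y : Nat). Nat) ψ (\(i : Nat). \(s : Nat). succ s) 0) 2)
  ~> refl Nat (elimNat (\(ψ : Nat). Nat) 2 (\(y : Nat). \(i : Nat). succ i) 0)
  ~> refl Nat 2
inferred type:
  Eq Nat 2 2


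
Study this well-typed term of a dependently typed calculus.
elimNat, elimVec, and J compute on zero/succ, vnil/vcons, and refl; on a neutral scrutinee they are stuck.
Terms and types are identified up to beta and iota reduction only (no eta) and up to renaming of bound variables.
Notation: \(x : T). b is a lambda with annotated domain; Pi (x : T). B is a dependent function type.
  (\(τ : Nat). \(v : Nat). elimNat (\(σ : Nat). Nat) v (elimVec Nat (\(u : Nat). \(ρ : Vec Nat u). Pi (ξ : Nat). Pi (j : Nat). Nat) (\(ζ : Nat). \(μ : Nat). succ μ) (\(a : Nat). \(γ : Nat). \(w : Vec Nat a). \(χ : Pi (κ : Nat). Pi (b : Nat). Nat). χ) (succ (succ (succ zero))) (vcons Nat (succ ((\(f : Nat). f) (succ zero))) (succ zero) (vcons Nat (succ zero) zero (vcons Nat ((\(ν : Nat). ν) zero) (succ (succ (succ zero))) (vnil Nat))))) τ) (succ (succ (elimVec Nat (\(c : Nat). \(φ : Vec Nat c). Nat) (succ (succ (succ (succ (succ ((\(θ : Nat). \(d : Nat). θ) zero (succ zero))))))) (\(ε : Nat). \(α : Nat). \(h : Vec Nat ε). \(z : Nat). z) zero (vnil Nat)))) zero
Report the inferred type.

inferred type:
  Nat


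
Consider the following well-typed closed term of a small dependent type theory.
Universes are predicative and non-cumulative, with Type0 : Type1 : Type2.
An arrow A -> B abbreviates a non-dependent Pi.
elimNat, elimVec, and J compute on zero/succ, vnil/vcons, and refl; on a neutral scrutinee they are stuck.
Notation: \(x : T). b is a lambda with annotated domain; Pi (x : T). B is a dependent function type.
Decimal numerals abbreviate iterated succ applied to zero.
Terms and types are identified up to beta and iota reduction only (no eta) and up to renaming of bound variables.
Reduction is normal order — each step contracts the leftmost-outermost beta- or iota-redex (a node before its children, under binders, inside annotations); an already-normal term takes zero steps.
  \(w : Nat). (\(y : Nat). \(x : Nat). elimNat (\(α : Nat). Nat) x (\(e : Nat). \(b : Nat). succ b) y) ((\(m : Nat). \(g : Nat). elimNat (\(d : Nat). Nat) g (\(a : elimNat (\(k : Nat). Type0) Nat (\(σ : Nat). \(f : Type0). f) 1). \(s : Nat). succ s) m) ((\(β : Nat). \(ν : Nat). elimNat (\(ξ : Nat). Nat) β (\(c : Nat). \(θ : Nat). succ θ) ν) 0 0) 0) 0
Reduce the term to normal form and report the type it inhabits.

normal form:
  \(w : Nat). 0
the term's type:
  Nat -> Nat


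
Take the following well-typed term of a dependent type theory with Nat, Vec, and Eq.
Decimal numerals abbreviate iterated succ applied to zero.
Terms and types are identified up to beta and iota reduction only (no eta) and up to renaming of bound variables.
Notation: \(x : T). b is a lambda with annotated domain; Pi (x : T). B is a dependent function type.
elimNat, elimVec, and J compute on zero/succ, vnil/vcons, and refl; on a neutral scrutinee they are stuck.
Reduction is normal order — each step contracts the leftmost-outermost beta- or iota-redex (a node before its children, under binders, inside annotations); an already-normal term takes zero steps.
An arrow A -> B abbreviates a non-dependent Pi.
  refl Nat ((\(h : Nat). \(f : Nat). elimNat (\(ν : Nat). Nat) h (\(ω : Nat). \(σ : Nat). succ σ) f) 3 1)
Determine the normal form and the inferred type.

reduced normal form:
  refl Nat 4
the term's type:
  Eq Nat 4 4


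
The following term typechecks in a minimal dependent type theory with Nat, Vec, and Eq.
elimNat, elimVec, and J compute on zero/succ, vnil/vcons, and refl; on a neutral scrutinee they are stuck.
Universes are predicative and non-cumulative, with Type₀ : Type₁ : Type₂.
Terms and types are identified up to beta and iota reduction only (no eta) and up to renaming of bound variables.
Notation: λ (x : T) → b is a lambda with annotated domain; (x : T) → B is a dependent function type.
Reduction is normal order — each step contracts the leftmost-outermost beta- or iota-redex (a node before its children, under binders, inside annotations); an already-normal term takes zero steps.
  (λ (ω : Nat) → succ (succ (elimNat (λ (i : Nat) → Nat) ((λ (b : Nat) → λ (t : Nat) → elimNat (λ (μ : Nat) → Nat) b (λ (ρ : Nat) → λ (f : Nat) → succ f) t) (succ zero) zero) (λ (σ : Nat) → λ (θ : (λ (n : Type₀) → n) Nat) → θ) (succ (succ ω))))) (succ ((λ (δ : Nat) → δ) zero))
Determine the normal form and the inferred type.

normal form:
  succ (succ (succ zero))
type:
  Nat


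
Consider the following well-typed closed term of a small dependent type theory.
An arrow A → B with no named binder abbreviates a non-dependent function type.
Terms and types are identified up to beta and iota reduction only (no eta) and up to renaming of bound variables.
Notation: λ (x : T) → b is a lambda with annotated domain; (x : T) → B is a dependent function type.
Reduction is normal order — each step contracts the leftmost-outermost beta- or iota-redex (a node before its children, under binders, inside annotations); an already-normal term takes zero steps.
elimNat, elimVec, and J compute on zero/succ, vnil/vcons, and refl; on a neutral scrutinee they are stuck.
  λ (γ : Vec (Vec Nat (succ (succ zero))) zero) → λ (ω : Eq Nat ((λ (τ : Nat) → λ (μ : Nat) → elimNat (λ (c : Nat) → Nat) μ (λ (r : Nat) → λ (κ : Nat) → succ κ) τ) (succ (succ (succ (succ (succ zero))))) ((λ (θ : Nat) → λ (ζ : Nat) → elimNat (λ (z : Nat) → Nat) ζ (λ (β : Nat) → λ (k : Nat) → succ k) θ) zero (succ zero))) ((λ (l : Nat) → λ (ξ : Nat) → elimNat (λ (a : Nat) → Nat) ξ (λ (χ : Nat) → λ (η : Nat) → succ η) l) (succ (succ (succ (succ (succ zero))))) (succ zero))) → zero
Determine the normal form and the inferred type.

resulting normal form:
  λ (γ : Vec (Vec Nat (succ (succ zero))) zero) → λ (ω : Eq Nat (succ (succ (succ (succ (succ (succ zero)))))) (succ (succ (succ (succ (succ (succ zero))))))) → zero
the term's type:
  Vec (Vec Nat (succ (succ zero))) zero → Eq Nat (succ (succ (succ (succ (succ (succ zero)))))) (succ (succ (succ (succ (succ (succ zero)))))) → Nat


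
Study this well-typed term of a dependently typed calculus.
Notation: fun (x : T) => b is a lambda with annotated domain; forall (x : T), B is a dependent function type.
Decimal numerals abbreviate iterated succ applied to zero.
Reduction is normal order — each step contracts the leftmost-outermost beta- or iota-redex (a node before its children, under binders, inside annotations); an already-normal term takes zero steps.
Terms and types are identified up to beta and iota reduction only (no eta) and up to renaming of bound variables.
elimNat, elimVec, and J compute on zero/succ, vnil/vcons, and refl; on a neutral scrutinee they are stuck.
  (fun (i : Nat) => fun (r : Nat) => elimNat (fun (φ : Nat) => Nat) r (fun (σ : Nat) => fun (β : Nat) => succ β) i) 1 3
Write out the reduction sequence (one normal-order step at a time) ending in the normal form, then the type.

normal-order reduction:
  (fun (i : Nat) => fun (r : Nat) => elimNat (fun (φ : Nat) => Nat) r (fun (σ : Nat) => fun (β : Nat) => succ β) i) 1 3
  ~> (fun (i : Nat) => elimNat (fun (r : Nat) => Nat) i (fun (φ : Nat) => fun (σ : Nat) => succ σ) 1) 3
  ~> elimNat (fun (i : Nat) => Nat) 3 (fun (r : Nat) => fun (φ : Nat) => succ φ) 1
  ~> (fun (i : Nat) => fun (r : Nat) => succ r) 0 (elimNat (fun (φ : Nat) => Nat) 3 (fun (σ : Nat) => fun (β : Nat) => succ β) 0)
  ~> (fun (i : Nat) => succ i) (elimNat (fun (r : Nat) => Nat) 3 (fun (φ : Nat) => fun (σ : Nat) => succ σ) 0)
  ~> succ (elimNat (fun (i : Nat) => Nat) 3 (fun (r : Nat) => fun (φ : Nat) => succ φ) 0)
  ~> 4
inferred type:
  Nat


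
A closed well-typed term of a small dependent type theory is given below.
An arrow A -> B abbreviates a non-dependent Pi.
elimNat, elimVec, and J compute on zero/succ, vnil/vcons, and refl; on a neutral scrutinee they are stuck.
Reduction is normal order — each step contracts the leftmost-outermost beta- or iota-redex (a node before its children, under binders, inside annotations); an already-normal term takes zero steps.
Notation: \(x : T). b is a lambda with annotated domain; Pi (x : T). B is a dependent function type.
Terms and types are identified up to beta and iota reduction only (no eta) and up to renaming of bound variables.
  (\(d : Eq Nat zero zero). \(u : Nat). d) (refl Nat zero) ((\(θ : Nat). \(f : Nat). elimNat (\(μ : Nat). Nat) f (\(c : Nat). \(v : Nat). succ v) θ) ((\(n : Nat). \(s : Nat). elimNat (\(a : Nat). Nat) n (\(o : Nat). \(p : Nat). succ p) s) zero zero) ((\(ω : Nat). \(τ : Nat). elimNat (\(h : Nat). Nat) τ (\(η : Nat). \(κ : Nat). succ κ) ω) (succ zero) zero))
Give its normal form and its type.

reduced normal form:
  refl Nat zero
the term's type:
  Eq Nat zero zero


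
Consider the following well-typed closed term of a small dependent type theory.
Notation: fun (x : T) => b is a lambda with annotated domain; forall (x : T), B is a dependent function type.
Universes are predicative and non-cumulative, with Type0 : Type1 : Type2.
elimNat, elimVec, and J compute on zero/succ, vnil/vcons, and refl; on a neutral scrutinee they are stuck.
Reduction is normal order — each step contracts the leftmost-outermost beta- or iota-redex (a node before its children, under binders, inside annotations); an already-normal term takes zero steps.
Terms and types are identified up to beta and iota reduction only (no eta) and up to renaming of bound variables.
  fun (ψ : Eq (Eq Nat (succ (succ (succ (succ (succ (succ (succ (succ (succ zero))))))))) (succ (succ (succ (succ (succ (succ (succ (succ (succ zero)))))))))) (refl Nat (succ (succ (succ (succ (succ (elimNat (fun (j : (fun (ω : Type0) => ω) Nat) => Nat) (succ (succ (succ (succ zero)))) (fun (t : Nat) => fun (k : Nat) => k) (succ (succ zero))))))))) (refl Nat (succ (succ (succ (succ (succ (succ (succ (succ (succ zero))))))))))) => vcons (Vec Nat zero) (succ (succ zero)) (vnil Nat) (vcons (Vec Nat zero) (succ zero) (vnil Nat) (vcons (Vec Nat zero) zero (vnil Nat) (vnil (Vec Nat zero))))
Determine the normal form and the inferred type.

resulting normal form:
  fun (ψ : Eq (Eq Nat (succ (succ (succ (succ (succ (succ (succ (succ (succ zero))))))))) (succ (succ (succ (succ (succ (succ (succ (succ (succ zero)))))))))) (refl Nat (succ (succ (succ (succ (succ (succ (succ (succ (succ zero)))))))))) (refl Nat (succ (succ (succ (succ (succ (succ (succ (succ (succ zero))))))))))) => vcons (Vec Nat zero) (succ (succ zero)) (vnil Nat) (vcons (Vec Nat zero) (succ zero) (vnil Nat) (vcons (Vec Nat zero) zero (vnil Nat) (vnil (Vec Nat zero))))
type:
  forall (ψ : Eq (Eq Nat (succ (succ (succ (succ (succ (succ (succ (succ (succ zero))))))))) (succ (succ (succ (succ (succ (succ (succ (succ (succ zero)))))))))) (refl Nat (succ (succ (succ (succ (succ (succ (succ (succ (succ zero)))))))))) (refl Nat (succ (succ (succ (succ (succ (succ (succ (succ (succ zero))))))))))), Vec (Vec Nat zero) (succ (succ (succ zero)))


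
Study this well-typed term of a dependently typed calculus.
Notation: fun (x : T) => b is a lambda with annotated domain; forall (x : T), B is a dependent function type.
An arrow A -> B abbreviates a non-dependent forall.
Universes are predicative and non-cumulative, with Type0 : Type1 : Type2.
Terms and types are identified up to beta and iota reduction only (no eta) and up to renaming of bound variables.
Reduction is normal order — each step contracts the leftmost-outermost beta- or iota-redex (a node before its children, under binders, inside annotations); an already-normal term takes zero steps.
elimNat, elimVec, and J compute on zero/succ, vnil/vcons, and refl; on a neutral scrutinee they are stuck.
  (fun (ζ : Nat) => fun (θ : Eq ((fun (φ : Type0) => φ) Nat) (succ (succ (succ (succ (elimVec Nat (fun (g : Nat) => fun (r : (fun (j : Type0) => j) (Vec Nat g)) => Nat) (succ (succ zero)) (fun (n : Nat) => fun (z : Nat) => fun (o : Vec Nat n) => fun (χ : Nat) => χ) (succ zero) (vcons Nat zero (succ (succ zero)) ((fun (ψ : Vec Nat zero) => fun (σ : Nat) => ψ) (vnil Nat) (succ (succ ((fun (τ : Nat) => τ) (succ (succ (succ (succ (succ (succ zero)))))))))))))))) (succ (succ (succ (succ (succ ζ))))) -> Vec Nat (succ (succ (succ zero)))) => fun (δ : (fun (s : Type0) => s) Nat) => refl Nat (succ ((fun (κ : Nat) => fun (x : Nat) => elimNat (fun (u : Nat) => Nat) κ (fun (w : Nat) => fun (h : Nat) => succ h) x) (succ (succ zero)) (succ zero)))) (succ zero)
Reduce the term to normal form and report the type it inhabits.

reduced normal form:
  fun (ζ : Eq Nat (succ (succ (succ (succ (succ (succ zero)))))) (succ (succ (succ (succ (succ (succ zero)))))) -> Vec Nat (succ (succ (succ zero)))) => fun (θ : Nat) => refl Nat (succ (succ (succ (succ zero))))
inferred type:
  (Eq Nat (succ (succ (succ (succ (succ (succ zero)))))) (succ (succ (succ (succ (succ (succ zero)))))) -> Vec Nat (succ (succ (succ zero)))) -> Nat -> Eq Nat (succ (succ (succ (succ zero)))) (succ (succ (succ (succ zero))))


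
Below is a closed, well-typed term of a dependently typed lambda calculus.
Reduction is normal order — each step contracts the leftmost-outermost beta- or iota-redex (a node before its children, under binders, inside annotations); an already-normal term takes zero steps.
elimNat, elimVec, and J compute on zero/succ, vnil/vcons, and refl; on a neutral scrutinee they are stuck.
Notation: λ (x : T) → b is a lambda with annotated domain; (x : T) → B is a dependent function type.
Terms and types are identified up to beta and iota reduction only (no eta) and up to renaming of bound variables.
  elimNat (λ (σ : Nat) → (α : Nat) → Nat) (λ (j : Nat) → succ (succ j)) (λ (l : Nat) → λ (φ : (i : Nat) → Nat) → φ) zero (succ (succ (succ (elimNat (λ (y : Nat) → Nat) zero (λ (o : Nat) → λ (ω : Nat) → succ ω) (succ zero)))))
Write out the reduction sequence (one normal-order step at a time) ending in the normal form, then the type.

normal-order reduction:
  elimNat (λ (σ : Nat) → (α : Nat) → Nat) (λ (j : Nat) → succ (succ j)) (λ (l : Nat) → λ (φ : (i : Nat) → Nat) → φ) zero (succ (succ (succ (elimNat (λ (y : Nat) → Nat) zero (λ (o : Nat) → λ (ω : Nat) → succ ω) (succ zero)))))
  ~> (λ (σ : Nat) → succ (succ σ)) (succ (succ (succ (elimNat (λ (α : Nat) → Nat) zero (λ (j : Nat) → λ (l : Nat) → succ l) (succ zero)))))
  ~> succ (succ (succ (succ (succ (elimNat (λ (σ : Nat) → Nat) zero (λ (α : Nat) → λ (j : Nat) → succ j) (succ zero))))))
  ~> succ (succ (succ (succ (succ ((λ (σ : Nat) → λ (α : Nat) → succ α) zero (elimNat (λ (j : Nat) → Nat) zero (λ (l : Nat) → λ (φ : Nat) → succ φ) zero))))))
  ~> succ (succ (succ (succ (succ ((λ (σ : Nat) → succ σ) (elimNat (λ (α : Nat) → Nat) zero (λ (j : Nat) → λ (l : Nat) → succ l) zero))))))
  ~> succ (succ (succ (succ (succ (succ (elimNat (λ (σ : Nat) → Nat) zero (λ (α : Nat) → λ (j : Nat) → succ j) zero))))))
  ~> succ (succ (succ (succ (succ (succ zero)))))
the term's type:
  Nat


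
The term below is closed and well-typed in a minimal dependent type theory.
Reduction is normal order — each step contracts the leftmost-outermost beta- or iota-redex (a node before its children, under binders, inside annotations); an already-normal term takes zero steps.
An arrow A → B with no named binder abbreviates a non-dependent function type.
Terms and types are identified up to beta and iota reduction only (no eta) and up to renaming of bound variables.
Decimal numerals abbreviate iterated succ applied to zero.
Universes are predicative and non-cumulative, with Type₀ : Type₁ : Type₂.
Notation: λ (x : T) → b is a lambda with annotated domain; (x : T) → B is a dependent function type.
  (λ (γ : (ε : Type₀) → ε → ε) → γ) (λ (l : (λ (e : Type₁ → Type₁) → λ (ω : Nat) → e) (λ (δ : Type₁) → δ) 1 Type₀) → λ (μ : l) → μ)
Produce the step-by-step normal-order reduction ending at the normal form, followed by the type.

normal-order reduction sequence:
  (λ (γ : (ε : Type₀) → ε → ε) → γ) (λ (l : (λ (e : Type₁ → Type₁) → λ (ω : Nat) → e) (λ (δ : Type₁) → δ) 1 Type₀) → λ (μ : l) → μ)
  ~> λ (γ : (λ (ε : Type₁ → Type₁) → λ (l : Nat) → ε) (λ (e : Type₁) → e) 1 Type₀) → λ (ω : γ) → ω
  ~> λ (γ : (λ (ε : Nat) → λ (l : Type₁) → l) 1 Type₀) → λ (e : γ) → e
  ~> λ (γ : (λ (ε : Type₁) → ε) Type₀) → λ (l : γ) → l
  ~> λ (γ : Type₀) → λ (ε : γ) → ε
the term's type:
  (γ : Type₀) → γ → γ


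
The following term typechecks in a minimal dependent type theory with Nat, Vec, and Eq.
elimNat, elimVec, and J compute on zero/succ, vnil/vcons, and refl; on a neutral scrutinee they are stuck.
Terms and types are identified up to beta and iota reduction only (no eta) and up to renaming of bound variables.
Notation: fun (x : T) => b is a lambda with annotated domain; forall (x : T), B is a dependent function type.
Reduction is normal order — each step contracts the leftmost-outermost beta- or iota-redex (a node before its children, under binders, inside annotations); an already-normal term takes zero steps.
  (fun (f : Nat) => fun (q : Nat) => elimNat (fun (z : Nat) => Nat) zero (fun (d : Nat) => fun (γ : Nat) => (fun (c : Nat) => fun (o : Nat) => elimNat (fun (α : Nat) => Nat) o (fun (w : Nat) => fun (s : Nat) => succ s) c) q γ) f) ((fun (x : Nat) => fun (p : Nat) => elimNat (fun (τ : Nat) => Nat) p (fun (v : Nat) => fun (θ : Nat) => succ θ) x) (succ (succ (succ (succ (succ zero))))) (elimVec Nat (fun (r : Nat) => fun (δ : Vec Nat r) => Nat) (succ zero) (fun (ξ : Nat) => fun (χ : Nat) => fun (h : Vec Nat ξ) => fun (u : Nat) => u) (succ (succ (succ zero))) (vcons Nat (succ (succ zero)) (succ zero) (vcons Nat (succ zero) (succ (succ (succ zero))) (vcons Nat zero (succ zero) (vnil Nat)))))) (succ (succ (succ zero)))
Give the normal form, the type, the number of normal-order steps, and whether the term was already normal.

resulting normal form:
  succ (succ (succ (succ (succ (succ (succ (succ (succ (succ (succ (succ (succ (succ (succ (succ (succ (succ zero)))))))))))))))))
the term's type:
  Nat
reduction steps (normal order): 67
already normal: no
first contracted redex: a beta-redex


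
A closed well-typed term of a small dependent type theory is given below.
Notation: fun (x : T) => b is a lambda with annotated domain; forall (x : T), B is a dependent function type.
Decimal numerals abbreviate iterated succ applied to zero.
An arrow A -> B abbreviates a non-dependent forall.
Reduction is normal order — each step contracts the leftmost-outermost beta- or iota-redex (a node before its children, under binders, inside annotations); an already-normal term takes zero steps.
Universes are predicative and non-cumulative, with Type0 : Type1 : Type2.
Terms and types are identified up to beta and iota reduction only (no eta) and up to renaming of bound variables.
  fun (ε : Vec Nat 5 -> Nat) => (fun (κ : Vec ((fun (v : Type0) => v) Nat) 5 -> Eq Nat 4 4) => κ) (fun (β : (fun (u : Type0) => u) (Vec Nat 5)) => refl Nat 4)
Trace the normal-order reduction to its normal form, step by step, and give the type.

normal-order reduction sequence:
  fun (ε : Vec Nat 5 -> Nat) => (fun (κ : Vec ((fun (v : Type0) => v) Nat) 5 -> Eq Nat 4 4) => κ) (fun (β : (fun (u : Type0) => u) (Vec Nat 5)) => refl Nat 4)
  ~> fun (ε : Vec Nat 5 -> Nat) => fun (κ : (fun (v : Type0) => v) (Vec Nat 5)) => refl Nat 4
  ~> fun (ε : Vec Nat 5 -> Nat) => fun (κ : Vec Nat 5) => refl Nat 4
inferred type:
  (Vec Nat 5 -> Nat) -> Vec Nat 5 -> Eq Nat 4 4


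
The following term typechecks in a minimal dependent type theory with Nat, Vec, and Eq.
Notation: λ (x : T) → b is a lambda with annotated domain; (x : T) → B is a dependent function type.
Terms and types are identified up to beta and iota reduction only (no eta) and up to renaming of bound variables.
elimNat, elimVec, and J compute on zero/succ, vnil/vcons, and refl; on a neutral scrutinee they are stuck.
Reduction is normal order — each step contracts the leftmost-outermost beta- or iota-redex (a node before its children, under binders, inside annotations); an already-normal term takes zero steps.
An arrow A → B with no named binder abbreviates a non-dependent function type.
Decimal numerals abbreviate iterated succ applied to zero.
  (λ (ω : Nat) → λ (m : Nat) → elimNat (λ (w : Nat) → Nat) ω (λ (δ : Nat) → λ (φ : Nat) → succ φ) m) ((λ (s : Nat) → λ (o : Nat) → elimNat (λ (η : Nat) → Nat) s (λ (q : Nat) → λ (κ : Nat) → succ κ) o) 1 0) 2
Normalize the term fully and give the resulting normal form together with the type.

normal form:
  3
inferred type:
  Nat


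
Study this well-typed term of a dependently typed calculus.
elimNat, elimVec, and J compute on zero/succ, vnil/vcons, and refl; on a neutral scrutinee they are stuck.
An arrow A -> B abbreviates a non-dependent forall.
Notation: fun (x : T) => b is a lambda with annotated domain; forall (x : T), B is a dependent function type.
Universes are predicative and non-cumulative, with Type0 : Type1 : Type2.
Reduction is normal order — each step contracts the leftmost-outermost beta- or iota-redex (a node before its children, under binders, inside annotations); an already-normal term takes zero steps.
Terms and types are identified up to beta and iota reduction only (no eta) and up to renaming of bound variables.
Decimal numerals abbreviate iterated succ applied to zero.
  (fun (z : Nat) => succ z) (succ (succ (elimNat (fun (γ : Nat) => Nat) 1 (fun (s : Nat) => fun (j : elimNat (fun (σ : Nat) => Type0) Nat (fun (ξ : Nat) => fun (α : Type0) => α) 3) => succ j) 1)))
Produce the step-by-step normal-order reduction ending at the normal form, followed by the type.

reduction (normal order):
  (fun (z : Nat) => succ z) (succ (succ (elimNat (fun (γ : Nat) => Nat) 1 (fun (s : Nat) => fun (j : elimNat (fun (σ : Nat) => Type0) Nat (fun (ξ : Nat) => fun (α : Type0) => α) 3) => succ j) 1)))
  ~> succ (succ (succ (elimNat (fun (z : Nat) => Nat) 1 (fun (γ : Nat) => fun (s : elimNat (fun (j : Nat) => Type0) Nat (fun (σ : Nat) => fun (ξ : Type0) => ξ) 3) => succ s) 1)))
  ~> succ (succ (succ ((fun (z : Nat) => fun (γ : elimNat (fun (s : Nat) => Type0) Nat (fun (j : Nat) => fun (σ : Type0) => σ) 3) => succ γ) 0 (elimNat (fun (ξ : Nat) => Nat) 1 (fun (α : Nat) => fun (ω : elimNat (fun (τ : Nat) => Type0) Nat (fun (y : Nat) => fun (μ : Type0) => μ) 3) => succ ω) 0))))
  ~> succ (succ (succ ((fun (z : elimNat (fun (γ : Nat) => Type0) Nat (fun (s : Nat) => fun (j : Type0) => j) 3) => succ z) (elimNat (fun (σ : Nat) => Nat) 1 (fun (ξ : Nat) => fun (α : elimNat (fun (ω : Nat) => Type0) Nat (fun (τ : Nat) => fun (y : Type0) => y) 3) => succ α) 0))))
  ~> succ (succ (succ (succ (elimNat (fun (z : Nat) => Nat) 1 (fun (γ : Nat) => fun (s : elimNat (fun (j : Nat) => Type0) Nat (fun (σ : Nat) => fun (ξ : Type0) => ξ) 3) => succ s) 0))))
  ~> 5
the term's type:
  Nat


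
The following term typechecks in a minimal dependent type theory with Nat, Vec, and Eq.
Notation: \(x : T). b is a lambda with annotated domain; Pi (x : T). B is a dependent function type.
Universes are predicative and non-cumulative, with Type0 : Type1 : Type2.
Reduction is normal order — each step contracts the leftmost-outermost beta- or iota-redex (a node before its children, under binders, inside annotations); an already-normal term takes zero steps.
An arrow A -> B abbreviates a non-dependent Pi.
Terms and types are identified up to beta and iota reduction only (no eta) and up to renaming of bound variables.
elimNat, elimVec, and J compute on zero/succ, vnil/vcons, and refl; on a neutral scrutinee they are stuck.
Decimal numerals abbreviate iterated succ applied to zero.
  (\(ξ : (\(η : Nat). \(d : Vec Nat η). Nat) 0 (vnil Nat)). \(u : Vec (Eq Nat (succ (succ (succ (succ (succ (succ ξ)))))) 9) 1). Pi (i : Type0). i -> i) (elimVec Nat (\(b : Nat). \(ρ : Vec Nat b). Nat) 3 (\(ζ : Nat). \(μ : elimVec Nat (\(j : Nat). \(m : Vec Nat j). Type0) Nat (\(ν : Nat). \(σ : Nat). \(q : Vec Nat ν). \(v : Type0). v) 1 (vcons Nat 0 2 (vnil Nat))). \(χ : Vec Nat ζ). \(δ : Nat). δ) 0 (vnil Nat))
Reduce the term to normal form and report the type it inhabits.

normal form:
  \(ξ : Vec (Eq Nat 9 9) 1). Pi (η : Type0). η -> η
type:
  Vec (Eq Nat 9 9) 1 -> Type1
observation: 2 normal-order steps normalize the term, beginning with a beta-redex.


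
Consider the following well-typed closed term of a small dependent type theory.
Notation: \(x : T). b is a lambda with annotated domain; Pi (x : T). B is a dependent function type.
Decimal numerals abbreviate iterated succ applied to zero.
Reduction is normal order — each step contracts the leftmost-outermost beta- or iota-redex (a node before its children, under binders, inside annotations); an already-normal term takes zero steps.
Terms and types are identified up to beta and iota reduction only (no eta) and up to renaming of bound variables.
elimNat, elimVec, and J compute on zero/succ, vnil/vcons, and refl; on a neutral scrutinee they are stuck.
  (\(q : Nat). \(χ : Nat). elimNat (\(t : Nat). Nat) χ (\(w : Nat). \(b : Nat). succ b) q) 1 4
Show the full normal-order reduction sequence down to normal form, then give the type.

reduction (normal order):
  (\(q : Nat). \(χ : Nat). elimNat (\(t : Nat). Nat) χ (\(w : Nat). \(b : Nat). succ b) q) 1 4
  ~> (\(q : Nat). elimNat (\(χ : Nat). Nat) q (\(t : Nat). \(w : Nat). succ w) 1) 4
  ~> elimNat (\(q : Nat). Nat) 4 (\(χ : Nat). \(t : Nat). succ t) 1
  ~> (\(q : Nat). \(χ : Nat). succ χ) 0 (elimNat (\(t : Nat). Nat) 4 (\(w : Nat). \(b : Nat). succ b) 0)
  ~> (\(q : Nat). succ q) (elimNat (\(χ : Nat). Nat) 4 (\(t : Nat). \(w : Nat). succ w) 0)
  ~> succ (elimNat (\(q : Nat). Nat) 4 (\(χ : Nat). \(t : Nat). succ t) 0)
  ~> 5
type:
  Nat


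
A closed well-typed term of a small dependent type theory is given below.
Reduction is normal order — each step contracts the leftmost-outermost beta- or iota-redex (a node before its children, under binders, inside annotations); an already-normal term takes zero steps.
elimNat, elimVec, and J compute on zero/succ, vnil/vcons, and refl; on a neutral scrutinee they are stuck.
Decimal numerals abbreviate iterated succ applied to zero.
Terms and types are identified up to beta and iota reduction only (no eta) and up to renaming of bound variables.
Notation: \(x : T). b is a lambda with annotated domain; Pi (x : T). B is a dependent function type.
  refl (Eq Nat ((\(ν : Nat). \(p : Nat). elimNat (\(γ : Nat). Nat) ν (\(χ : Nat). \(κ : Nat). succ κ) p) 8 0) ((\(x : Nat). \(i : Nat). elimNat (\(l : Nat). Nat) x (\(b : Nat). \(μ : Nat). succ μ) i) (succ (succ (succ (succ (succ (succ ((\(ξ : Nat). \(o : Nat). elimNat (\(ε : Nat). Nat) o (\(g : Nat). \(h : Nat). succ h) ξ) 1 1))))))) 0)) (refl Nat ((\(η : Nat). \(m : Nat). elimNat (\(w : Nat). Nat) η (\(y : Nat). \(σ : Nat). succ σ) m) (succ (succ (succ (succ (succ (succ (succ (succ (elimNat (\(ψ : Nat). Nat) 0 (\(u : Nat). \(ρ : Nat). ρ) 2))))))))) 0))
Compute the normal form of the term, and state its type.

normal form:
  refl (Eq Nat 8 8) (refl Nat 8)
the term's type:
  Eq (Eq Nat 8 8) (refl Nat 8) (refl Nat 8)
observation: contracting a beta-redex first, the term normalizes in 22 steps.


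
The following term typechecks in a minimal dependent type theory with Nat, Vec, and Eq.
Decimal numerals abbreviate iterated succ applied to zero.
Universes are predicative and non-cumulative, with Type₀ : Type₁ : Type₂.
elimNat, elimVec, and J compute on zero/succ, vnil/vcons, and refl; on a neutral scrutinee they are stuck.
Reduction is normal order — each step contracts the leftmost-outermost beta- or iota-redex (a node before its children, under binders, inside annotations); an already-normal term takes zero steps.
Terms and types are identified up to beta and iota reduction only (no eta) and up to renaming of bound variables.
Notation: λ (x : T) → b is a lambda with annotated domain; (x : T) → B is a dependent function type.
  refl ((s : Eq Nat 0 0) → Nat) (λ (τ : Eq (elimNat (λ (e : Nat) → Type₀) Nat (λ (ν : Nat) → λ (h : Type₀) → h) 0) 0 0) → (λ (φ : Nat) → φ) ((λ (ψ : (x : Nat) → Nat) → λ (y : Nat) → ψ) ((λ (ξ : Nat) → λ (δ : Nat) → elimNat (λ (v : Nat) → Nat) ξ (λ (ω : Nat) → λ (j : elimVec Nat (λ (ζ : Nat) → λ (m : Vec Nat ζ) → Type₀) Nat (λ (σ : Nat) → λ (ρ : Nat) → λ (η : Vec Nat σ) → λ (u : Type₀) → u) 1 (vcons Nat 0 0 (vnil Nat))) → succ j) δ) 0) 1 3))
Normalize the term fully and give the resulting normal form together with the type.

resulting normal form:
  refl ((s : Eq Nat 0 0) → Nat) (λ (τ : Eq Nat 0 0) → 3)
the term's type:
  Eq ((s : Eq Nat 0 0) → Nat) (λ (τ : Eq Nat 0 0) → 3) (λ (e : Eq Nat 0 0) → 3)
observation: the leftmost-outermost redex is an elimNat iota-redex, and normalization takes 16 steps.


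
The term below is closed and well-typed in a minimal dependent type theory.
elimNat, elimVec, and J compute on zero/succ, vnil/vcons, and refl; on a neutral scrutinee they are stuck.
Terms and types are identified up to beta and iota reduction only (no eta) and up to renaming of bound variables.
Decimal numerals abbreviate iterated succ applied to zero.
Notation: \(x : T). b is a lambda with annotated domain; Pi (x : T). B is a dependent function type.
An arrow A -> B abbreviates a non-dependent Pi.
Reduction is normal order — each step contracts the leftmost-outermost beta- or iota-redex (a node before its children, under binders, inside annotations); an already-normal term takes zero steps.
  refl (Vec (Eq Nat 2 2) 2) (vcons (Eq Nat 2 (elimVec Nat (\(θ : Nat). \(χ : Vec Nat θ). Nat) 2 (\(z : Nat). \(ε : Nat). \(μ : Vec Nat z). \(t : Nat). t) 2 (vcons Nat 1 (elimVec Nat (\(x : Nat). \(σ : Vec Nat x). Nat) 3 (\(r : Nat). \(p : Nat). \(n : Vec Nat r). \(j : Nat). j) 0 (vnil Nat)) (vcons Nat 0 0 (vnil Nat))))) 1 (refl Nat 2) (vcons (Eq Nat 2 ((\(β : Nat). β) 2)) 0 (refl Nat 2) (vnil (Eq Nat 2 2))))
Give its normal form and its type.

reduced normal form:
  refl (Vec (Eq Nat 2 2) 2) (vcons (Eq Nat 2 2) 1 (refl Nat 2) (vcons (Eq Nat 2 2) 0 (refl Nat 2) (vnil (Eq Nat 2 2))))
the term's type:
  Eq (Vec (Eq Nat 2 2) 2) (vcons (Eq Nat 2 2) 1 (refl Nat 2) (vcons (Eq Nat 2 2) 0 (refl Nat 2) (vnil (Eq Nat 2 2)))) (vcons (Eq Nat 2 2) 1 (refl Nat 2) (vcons (Eq Nat 2 2) 0 (refl Nat 2) (vnil (Eq Nat 2 2))))


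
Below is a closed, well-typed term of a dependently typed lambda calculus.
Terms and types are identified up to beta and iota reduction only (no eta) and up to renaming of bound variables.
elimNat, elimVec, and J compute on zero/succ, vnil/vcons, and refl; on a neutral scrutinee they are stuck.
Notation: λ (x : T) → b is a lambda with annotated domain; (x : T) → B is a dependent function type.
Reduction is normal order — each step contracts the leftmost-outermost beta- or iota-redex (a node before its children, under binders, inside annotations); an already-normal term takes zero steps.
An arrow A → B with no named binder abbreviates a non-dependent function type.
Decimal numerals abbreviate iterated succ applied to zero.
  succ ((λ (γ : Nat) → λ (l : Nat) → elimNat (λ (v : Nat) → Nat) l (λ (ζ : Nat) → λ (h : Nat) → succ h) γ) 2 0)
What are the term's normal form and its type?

normal form:
  3
inferred type:
  Nat
observation: 9 normal-order steps separate the term from its normal form.
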